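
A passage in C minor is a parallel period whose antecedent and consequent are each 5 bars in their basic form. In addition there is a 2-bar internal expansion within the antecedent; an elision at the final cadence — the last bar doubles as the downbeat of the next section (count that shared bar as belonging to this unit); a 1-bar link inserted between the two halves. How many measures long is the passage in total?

Basic parallel period: 5 + 5 = 10 bars.
10 (basic form) + 2 (internal expansion) + 1 (link) = 13.
The elision shares a bar with the next section but does not change this unit's count.

13 measures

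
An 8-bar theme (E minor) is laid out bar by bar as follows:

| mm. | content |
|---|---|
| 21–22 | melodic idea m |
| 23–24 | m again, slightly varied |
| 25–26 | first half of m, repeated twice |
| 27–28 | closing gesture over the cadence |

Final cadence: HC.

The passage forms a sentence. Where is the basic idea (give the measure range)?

The presentation of a sentence is the basic idea (mm. 21–22) plus its repetition (mm. 23-24); the basic idea is therefore mm. 21-22.

measures 21–22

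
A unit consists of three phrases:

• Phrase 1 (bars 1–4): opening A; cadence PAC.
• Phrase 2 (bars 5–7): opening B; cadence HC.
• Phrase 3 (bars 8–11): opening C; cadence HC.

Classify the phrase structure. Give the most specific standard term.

phrase group

The final phrase closes with a half cadence, which is not stronger than the preceding half cadence; the 3 phrases lack an overall antecedent–consequent design and so form a phrase group.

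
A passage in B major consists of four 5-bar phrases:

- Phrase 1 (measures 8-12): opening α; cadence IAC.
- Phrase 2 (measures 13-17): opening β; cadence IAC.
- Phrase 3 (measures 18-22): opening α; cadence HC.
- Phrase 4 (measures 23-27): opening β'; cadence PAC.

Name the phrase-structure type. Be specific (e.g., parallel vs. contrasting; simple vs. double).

Four phrases in two halves: the first half (measures 8–17) ends with an imperfect authentic cadence, the second (mm. 18–27) with a perfect authentic cadence — a large antecedent–consequent pair, i.e. a double period.
Phrase 3 begins with the same material as phrase 1, making it parallel.

parallel double period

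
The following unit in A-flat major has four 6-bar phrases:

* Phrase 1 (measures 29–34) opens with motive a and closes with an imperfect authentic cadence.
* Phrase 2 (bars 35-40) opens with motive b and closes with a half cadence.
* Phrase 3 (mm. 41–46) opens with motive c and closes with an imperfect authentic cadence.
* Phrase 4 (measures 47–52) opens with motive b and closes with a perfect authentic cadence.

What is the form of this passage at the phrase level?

Four phrases in two halves: the first half (mm. 29–40) ends with a half cadence, the second (measures 41–52) with a perfect authentic cadence — a large antecedent–consequent pair, i.e. a double period.
Phrase 3 begins with different material from phrase 1, making it contrasting.

contrasting double period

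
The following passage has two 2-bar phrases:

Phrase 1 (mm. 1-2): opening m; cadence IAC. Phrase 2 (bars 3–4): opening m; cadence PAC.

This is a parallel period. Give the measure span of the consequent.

The phrase ending with the weaker cadence (imperfect authentic cadence) is the antecedent; the one ending more conclusively (perfect authentic cadence) is the consequent. The consequent is measures 3–4.

measures 3–4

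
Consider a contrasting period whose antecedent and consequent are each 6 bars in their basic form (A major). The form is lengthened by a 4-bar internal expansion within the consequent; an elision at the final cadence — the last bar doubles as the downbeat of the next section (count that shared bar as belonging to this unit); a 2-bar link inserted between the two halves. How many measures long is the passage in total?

18 measures

Basic contrasting period: 6 + 6 = 12 bars.
12 (basic form) + 4 (internal expansion) + 2 (link) = 18.
The elision shares a bar with the next section but does not change this unit's count.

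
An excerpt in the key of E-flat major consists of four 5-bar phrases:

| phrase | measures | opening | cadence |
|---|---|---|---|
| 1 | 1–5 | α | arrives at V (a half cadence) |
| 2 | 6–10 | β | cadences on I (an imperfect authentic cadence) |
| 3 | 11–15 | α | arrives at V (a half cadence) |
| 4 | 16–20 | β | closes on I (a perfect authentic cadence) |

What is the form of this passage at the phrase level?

Four phrases in two halves: the first half (mm. 1–10) ends with an imperfect authentic cadence, the second (measures 11–20) with a perfect authentic cadence — a large antecedent–consequent pair, i.e. a double period.
Phrase 3 begins with the same material as phrase 1, making it parallel.

parallel double period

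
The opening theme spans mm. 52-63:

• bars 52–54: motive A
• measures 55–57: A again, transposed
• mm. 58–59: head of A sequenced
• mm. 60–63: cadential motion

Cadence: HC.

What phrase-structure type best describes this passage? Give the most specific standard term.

Basic idea (measures 52–54) + its repetition (mm. 55–57) form the presentation; fragmentation and cadence (measures 58-63) form the continuation — the 12-bar whole is a sentence.

sentence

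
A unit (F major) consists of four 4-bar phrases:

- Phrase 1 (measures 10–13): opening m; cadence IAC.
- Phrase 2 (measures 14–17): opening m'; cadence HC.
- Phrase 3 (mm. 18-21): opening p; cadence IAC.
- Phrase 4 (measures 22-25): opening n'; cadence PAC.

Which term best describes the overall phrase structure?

Four phrases in two halves: the first half (mm. 10–17) ends with a half cadence, the second (bars 18–25) with a perfect authentic cadence — a large antecedent–consequent pair, i.e. a double period.
Phrase 3 begins with different material from phrase 1, making it contrasting.

contrasting double period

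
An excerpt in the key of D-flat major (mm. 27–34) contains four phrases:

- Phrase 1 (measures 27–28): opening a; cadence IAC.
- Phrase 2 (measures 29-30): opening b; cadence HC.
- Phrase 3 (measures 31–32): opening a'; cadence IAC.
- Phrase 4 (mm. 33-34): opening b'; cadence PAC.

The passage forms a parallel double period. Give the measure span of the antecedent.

In a double period the four phrases pair into a large antecedent (phrases 1–2, ending half cadence) and a large consequent (phrases 3–4, ending perfect authentic cadence). The antecedent spans bars 27–30.

measures 27–30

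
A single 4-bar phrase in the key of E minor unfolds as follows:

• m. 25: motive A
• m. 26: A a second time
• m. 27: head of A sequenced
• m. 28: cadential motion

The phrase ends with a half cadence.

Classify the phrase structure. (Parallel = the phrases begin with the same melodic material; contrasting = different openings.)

sentence

Basic idea (measure 25) + its repetition (m. 26) form the presentation; fragmentation and cadence (measures 27-28) form the continuation — the 4-bar whole is a sentence.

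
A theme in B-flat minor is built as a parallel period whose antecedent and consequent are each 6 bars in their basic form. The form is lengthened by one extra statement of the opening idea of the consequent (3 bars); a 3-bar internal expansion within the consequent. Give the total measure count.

Basic parallel period: 6 + 6 = 12 bars.
12 (basic form) + 3 (extra statement) + 3 (internal expansion) = 18.

18 measures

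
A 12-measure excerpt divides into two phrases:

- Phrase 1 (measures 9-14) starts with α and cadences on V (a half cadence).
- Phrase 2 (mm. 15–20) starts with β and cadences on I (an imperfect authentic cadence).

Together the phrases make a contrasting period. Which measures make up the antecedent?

measures 9–14

The phrase ending with the weaker cadence (half cadence) is the antecedent; the one ending more conclusively (imperfect authentic cadence) is the consequent. The antecedent is measures 9–14.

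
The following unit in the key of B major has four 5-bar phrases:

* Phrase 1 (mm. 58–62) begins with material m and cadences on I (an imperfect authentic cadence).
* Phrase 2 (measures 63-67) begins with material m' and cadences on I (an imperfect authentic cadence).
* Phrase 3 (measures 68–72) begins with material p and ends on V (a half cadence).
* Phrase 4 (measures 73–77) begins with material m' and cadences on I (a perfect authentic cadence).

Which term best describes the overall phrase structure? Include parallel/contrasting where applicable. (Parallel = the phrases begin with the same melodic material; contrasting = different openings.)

contrasting double period

Four phrases in two halves: the first half (measures 58–67) ends with an imperfect authentic cadence, the second (mm. 68–77) with a perfect authentic cadence — a large antecedent–consequent pair, i.e. a double period.
Phrase 3 begins with different material from phrase 1, making it contrasting.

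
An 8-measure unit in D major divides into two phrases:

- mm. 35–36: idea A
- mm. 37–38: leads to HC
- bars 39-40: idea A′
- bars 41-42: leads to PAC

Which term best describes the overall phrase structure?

parallel period

Phrase 1 ends with a half cadence (weaker) and phrase 2 with a perfect authentic cadence (stronger): antecedent + consequent = a period.
The two phrases open with the same material (A / A′), so the period is parallel.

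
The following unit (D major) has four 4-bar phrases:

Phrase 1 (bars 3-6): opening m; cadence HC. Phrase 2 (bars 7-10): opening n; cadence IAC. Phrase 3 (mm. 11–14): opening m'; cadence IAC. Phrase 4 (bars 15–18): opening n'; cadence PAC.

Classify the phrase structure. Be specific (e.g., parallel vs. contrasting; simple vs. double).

Four phrases in two halves: the first half (measures 3-10) ends with an imperfect authentic cadence, the second (mm. 11–18) with a perfect authentic cadence — a large antecedent–consequent pair, i.e. a double period.
Phrase 3 begins with the same material as phrase 1, making it parallel.

parallel double period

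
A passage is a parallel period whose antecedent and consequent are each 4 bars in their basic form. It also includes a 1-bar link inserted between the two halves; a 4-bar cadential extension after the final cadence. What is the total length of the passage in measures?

13 measures

Basic parallel period: 4 + 4 = 8 bars.
8 (basic form) + 1 (link) + 4 (cadential extension) = 13.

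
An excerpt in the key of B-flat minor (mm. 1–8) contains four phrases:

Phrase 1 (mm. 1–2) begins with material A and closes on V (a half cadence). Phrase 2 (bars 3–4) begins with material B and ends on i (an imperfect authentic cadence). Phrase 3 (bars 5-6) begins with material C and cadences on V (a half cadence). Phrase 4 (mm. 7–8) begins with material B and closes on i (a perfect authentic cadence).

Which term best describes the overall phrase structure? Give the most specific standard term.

Four phrases in two halves: the first half (mm. 1-4) ends with an imperfect authentic cadence, the second (mm. 5-8) with a perfect authentic cadence — a large antecedent–consequent pair, i.e. a double period.
Phrase 3 begins with different material from phrase 1, making it contrasting.

contrasting double period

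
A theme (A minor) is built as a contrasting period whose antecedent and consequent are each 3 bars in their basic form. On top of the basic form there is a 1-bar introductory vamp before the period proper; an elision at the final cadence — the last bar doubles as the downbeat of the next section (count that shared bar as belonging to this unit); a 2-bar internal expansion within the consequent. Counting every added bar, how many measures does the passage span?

Basic contrasting period: 3 + 3 = 6 bars.
6 (basic form) + 1 (introduction) + 2 (internal expansion) = 9.
The elision shares a bar with the next section but does not change this unit's count.

9 measures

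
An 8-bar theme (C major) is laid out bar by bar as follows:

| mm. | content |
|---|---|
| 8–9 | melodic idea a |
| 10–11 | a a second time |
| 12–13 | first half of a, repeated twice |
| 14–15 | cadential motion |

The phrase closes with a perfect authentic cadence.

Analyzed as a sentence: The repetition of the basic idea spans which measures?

measures 10–11

The presentation of a sentence is the basic idea (measures 8–9) plus its repetition (measures 10-11); the repetition of the basic idea is therefore bars 10–11.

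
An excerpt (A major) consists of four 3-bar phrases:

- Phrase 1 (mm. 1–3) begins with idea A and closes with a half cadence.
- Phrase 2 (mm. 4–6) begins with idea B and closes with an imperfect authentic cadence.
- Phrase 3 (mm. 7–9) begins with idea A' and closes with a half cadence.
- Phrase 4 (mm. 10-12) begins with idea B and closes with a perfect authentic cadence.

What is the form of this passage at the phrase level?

Four phrases in two halves: the first half (mm. 1-6) ends with an imperfect authentic cadence, the second (mm. 7–12) with a perfect authentic cadence — a large antecedent–consequent pair, i.e. a double period.
Phrase 3 begins with the same material as phrase 1, making it parallel.

parallel double period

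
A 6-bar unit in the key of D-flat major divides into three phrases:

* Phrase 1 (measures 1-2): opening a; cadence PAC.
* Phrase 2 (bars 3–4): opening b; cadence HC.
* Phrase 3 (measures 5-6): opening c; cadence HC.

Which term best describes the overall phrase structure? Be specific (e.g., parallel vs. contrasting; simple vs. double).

The final phrase closes with a half cadence, which is not stronger than the preceding half cadence; the 3 phrases lack an overall antecedent–consequent design and so form a phrase group.

phrase group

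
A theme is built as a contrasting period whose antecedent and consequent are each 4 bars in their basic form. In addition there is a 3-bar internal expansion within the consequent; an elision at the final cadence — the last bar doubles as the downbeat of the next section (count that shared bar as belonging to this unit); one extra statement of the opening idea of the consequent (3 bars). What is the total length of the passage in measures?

14 measures

Basic contrasting period: 4 + 4 = 8 bars.
8 (basic form) + 3 (internal expansion) + 3 (extra statement) = 14.
The elision shares a bar with the next section but does not change this unit's count.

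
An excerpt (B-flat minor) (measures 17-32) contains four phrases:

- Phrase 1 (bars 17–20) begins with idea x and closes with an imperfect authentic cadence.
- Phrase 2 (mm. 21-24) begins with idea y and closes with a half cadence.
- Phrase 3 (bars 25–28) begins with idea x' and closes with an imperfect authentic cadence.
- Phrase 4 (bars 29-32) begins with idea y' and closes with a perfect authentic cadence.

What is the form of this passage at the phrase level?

Four phrases in two halves: the first half (mm. 17-24) ends with a half cadence, the second (bars 25-32) with a perfect authentic cadence — a large antecedent–consequent pair, i.e. a double period.
Phrase 3 begins with the same material as phrase 1, making it parallel.

parallel double period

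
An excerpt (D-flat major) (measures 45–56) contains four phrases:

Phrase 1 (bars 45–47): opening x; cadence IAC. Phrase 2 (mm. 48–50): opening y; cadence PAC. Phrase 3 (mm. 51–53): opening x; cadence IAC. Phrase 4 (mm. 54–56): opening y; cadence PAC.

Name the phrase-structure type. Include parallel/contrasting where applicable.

repeated period

The cadence pattern IAC–PAC–IAC–PAC is weak–strong twice, and phrases 3–4 restate phrases 1–2: a period heard twice, not a double period (which would end weakly at phrase 2).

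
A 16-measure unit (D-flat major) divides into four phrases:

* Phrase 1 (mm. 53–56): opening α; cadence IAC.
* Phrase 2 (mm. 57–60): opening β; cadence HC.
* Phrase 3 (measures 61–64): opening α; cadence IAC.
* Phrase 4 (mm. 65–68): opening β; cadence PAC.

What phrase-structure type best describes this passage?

parallel double period

Four phrases in two halves: the first half (bars 53–60) ends with a half cadence, the second (mm. 61–68) with a perfect authentic cadence — a large antecedent–consequent pair, i.e. a double period.
Phrase 3 begins with the same material as phrase 1, making it parallel.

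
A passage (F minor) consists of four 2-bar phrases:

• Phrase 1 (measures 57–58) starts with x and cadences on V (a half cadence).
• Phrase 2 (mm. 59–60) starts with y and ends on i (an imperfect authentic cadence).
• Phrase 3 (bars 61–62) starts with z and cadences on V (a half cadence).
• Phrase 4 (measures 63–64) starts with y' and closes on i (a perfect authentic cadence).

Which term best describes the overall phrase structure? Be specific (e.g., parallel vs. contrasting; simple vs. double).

contrasting double period

Four phrases in two halves: the first half (mm. 57-60) ends with an imperfect authentic cadence, the second (bars 61-64) with a perfect authentic cadence — a large antecedent–consequent pair, i.e. a double period.
Phrase 3 begins with different material from phrase 1, making it contrasting.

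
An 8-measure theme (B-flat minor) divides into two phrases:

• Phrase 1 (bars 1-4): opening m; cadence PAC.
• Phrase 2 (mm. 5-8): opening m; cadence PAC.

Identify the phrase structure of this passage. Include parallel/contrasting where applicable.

Both phrases have the same opening (m) and the same cadence (perfect authentic cadence): the second is a restatement, not a consequent, so this is a repeated phrase rather than a period.

repeated phrase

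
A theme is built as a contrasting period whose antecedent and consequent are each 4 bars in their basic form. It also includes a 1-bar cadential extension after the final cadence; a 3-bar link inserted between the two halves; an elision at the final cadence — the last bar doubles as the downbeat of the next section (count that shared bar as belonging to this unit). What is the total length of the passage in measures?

12 measures

Basic contrasting period: 4 + 4 = 8 bars.
8 (basic form) + 1 (cadential extension) + 3 (link) = 12.
The elision shares a bar with the next section but does not change this unit's count.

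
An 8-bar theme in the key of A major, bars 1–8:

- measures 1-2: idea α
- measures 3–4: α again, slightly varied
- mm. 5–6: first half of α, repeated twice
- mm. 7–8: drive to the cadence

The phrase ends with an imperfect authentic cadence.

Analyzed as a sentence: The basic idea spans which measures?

The presentation of a sentence is the basic idea (bars 1–2) plus its repetition (bars 3-4); the basic idea is therefore bars 1-2.

measures 1–2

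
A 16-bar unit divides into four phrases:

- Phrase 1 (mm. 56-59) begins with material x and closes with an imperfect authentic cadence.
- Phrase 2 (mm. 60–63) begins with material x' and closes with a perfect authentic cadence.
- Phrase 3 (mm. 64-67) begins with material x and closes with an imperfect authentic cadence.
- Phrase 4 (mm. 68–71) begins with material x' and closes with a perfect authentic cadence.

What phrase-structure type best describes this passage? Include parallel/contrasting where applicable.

repeated period

The cadence pattern IAC–PAC–IAC–PAC is weak–strong twice, and phrases 3–4 restate phrases 1–2: a period heard twice, not a double period (which would end weakly at phrase 2).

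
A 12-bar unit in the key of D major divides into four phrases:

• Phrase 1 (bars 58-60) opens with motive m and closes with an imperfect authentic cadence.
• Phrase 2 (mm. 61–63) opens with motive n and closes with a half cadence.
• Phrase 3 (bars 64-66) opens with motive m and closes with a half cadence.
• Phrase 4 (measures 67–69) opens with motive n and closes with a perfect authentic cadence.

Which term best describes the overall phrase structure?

parallel double period

Four phrases in two halves: the first half (mm. 58-63) ends with a half cadence, the second (mm. 64–69) with a perfect authentic cadence — a large antecedent–consequent pair, i.e. a double period.
Phrase 3 begins with the same material as phrase 1, making it parallel.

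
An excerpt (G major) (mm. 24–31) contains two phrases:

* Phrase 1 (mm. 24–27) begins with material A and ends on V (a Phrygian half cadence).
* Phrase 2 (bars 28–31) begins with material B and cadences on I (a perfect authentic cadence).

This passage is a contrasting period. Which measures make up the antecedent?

measures 24–27

The antecedent is the phrase ending with the weaker cadence (Phrygian half cadence, phrase 1) and the consequent the one ending more conclusively (perfect authentic cadence, phrase 2); the antecedent is mm. 24–27.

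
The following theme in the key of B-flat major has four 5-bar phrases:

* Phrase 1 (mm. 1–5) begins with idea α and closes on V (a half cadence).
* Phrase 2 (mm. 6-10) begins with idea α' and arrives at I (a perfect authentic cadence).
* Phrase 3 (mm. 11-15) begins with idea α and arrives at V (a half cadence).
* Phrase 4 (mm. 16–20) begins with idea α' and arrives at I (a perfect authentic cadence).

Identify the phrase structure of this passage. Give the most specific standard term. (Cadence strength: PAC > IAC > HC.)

The cadence pattern HC–PAC–HC–PAC is weak–strong twice, and phrases 3–4 restate phrases 1–2: a period heard twice, not a double period (which would end weakly at phrase 2).

repeated period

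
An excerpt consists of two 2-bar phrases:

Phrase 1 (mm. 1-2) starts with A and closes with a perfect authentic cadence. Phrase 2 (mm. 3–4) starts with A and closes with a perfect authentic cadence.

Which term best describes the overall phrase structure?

repeated phrase

Both phrases have the same opening (A) and the same cadence (perfect authentic cadence): the second is a restatement, not a consequent, so this is a repeated phrase rather than a period.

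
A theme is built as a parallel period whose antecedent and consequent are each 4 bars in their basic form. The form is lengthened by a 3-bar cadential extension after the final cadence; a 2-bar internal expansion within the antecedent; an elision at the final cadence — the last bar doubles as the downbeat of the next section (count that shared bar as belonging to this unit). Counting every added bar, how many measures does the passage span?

Basic parallel period: 4 + 4 = 8 bars.
8 (basic form) + 3 (cadential extension) + 2 (internal expansion) = 13.
The elision shares a bar with the next section but does not change this unit's count.

13 measures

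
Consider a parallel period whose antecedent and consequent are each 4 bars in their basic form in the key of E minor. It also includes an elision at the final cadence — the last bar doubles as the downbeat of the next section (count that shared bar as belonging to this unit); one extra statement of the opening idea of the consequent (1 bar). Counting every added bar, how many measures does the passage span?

Basic parallel period: 4 + 4 = 8 bars.
8 (basic form) + 1 (extra statement) = 9.
The elision shares a bar with the next section but does not change this unit's count.

9 measures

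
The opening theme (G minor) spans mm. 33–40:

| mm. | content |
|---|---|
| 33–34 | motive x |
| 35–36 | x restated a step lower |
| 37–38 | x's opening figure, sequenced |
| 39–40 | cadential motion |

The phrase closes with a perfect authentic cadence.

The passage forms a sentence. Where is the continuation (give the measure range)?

measures 37–40

After the presentation (mm. 33–36), the continuation covers the fragmentation through the cadence: measures 37–40.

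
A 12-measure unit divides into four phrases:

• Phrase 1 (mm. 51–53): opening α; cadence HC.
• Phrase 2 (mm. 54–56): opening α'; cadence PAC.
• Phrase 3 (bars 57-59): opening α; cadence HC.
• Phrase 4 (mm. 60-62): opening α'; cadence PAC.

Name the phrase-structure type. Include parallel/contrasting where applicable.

The cadence pattern HC–PAC–HC–PAC is weak–strong twice, and phrases 3–4 restate phrases 1–2: a period heard twice, not a double period (which would end weakly at phrase 2).

repeated period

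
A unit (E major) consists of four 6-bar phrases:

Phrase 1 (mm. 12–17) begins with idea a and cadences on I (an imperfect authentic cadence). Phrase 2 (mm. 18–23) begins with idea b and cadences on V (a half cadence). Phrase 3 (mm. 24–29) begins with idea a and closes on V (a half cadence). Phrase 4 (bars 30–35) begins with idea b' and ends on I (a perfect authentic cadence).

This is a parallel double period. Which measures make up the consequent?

measures 24–35

In a double period the first pair of phrases (ending half cadence) is the large antecedent and the second pair (ending perfect authentic cadence) is the large consequent; the consequent is measures 24–35.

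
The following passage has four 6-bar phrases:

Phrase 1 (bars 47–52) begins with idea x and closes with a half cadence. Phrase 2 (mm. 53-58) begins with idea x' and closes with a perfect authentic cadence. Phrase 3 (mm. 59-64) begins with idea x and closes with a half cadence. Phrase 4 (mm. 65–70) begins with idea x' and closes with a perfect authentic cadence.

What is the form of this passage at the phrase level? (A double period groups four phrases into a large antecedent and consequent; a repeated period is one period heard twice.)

repeated period

The cadence pattern HC–PAC–HC–PAC is weak–strong twice, and phrases 3–4 restate phrases 1–2: a period heard twice, not a double period (which would end weakly at phrase 2).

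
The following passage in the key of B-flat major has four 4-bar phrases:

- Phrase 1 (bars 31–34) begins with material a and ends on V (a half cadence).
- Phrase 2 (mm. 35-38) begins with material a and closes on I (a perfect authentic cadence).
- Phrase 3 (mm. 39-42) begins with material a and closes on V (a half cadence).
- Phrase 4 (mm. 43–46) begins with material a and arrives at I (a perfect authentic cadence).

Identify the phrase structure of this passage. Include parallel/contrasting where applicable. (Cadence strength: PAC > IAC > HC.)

The cadence pattern HC–PAC–HC–PAC is weak–strong twice, and phrases 3–4 restate phrases 1–2: a period heard twice, not a double period (which would end weakly at phrase 2).

repeated period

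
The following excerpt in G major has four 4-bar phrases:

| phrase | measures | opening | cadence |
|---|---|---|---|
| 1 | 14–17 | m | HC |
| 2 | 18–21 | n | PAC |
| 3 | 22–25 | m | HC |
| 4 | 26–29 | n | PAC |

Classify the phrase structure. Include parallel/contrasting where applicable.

repeated period

The cadence pattern HC–PAC–HC–PAC is weak–strong twice, and phrases 3–4 restate phrases 1–2: a period heard twice, not a double period (which would end weakly at phrase 2).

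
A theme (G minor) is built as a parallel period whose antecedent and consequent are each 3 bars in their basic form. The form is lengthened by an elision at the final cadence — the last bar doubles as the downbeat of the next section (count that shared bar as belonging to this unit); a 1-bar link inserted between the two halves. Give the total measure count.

7 measures

Basic parallel period: 3 + 3 = 6 bars.
6 (basic form) + 1 (link) = 7.
The elision shares a bar with the next section but does not change this unit's count.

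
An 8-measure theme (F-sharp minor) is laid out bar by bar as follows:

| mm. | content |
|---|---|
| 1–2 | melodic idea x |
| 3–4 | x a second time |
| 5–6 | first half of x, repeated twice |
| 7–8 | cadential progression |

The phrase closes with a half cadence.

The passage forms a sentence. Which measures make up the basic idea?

The presentation of a sentence is the basic idea (mm. 1-2) plus its repetition (measures 3–4); the basic idea is therefore mm. 1–2.

measures 1–2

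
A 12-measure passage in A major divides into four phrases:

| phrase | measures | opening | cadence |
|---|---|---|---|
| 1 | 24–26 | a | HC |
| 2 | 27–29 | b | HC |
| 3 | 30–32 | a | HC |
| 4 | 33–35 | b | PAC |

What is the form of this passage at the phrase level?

Four phrases in two halves: the first half (mm. 24–29) ends with a half cadence, the second (bars 30-35) with a perfect authentic cadence — a large antecedent–consequent pair, i.e. a double period.
Phrase 3 begins with the same material as phrase 1, making it parallel.

parallel double period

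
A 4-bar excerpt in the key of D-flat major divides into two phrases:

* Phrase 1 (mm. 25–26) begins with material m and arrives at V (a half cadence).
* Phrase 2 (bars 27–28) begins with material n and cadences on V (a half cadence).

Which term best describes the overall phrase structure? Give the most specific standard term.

The second phrase closes with a half cadence, which is not stronger than the first phrase's half cadence; without a weak→strong cadential pair there is no antecedent–consequent relationship, so this is a phrase group rather than a period.

phrase group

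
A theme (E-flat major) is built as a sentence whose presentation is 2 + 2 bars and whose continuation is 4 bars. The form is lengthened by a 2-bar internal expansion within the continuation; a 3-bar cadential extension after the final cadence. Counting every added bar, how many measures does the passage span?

13 measures

Basic sentence: 2 + 2 + 4 = 8 bars.
8 (basic form) + 2 (internal expansion) + 3 (cadential extension) = 13.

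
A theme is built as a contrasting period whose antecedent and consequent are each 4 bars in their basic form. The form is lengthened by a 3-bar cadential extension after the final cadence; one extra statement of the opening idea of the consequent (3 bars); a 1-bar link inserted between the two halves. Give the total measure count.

Basic contrasting period: 4 + 4 = 8 bars.
8 (basic form) + 3 (cadential extension) + 3 (extra statement) + 1 (link) = 15.

15 measures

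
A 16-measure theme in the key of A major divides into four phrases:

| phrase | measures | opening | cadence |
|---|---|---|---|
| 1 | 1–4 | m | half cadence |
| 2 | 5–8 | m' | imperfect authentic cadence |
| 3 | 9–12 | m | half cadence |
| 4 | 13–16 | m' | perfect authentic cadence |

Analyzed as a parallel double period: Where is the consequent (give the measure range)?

In a double period the four phrases pair into a large antecedent (phrases 1–2, ending imperfect authentic cadence) and a large consequent (phrases 3–4, ending perfect authentic cadence). The consequent spans mm. 9–16.

measures 9–16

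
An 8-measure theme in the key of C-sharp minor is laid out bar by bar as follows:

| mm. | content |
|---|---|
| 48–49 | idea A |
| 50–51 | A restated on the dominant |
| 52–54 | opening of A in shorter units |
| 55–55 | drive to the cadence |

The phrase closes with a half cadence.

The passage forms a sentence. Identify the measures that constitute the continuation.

After the presentation (bars 48–51), the continuation covers the fragmentation through the cadence: mm. 52–55.

measures 52–55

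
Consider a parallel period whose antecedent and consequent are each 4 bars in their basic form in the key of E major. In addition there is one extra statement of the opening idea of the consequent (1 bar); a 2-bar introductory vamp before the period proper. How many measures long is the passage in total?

11 measures

Basic parallel period: 4 + 4 = 8 bars.
8 (basic form) + 1 (extra statement) + 2 (introduction) = 11.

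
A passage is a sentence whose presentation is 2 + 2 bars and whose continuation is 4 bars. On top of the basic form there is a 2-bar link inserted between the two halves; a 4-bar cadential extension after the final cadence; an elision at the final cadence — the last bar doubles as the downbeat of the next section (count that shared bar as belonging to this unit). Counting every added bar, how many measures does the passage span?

14 measures

Basic sentence: 2 + 2 + 4 = 8 bars.
8 (basic form) + 2 (link) + 4 (cadential extension) = 14.
The elision shares a bar with the next section but does not change this unit's count.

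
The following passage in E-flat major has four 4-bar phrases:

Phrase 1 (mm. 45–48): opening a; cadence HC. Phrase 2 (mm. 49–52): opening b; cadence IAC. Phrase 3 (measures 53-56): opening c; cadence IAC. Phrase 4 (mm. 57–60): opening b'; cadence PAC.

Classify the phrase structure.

contrasting double period

Four phrases in two halves: the first half (mm. 45–52) ends with an imperfect authentic cadence, the second (bars 53–60) with a perfect authentic cadence — a large antecedent–consequent pair, i.e. a double period.
Phrase 3 begins with different material from phrase 1, making it contrasting.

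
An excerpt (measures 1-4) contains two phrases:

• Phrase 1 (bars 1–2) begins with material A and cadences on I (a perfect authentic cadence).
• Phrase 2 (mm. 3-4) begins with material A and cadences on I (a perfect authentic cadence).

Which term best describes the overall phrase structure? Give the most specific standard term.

Both phrases have the same opening (A) and the same cadence (perfect authentic cadence): the second is a restatement, not a consequent, so this is a repeated phrase rather than a period.

repeated phrase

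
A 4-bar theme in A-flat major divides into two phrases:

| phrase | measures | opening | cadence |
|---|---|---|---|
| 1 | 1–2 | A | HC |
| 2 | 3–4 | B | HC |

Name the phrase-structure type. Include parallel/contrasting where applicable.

The second phrase closes with a half cadence, which is not stronger than the first phrase's half cadence; without a weak→strong cadential pair there is no antecedent–consequent relationship, so this is a phrase group rather than a period.

phrase group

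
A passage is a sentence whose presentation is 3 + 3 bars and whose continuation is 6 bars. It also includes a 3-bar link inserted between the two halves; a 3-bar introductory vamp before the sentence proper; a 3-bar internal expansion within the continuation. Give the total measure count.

21 measures

Basic sentence: 3 + 3 + 6 = 12 bars.
12 (basic form) + 3 (link) + 3 (introduction) + 3 (internal expansion) = 21.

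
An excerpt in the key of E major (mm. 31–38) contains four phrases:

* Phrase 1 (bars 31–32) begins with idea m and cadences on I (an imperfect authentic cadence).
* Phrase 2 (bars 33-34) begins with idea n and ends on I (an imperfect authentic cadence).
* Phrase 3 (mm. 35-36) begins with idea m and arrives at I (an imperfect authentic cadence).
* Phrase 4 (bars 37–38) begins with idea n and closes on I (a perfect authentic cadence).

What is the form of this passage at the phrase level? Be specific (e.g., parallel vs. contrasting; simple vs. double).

Four phrases in two halves: the first half (mm. 31–34) ends with an imperfect authentic cadence, the second (mm. 35-38) with a perfect authentic cadence — a large antecedent–consequent pair, i.e. a double period.
Phrase 3 begins with the same material as phrase 1, making it parallel.

parallel double period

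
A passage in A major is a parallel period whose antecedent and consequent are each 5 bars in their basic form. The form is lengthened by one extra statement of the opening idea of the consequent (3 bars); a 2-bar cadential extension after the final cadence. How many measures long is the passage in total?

15 measures

Basic parallel period: 5 + 5 = 10 bars.
10 (basic form) + 3 (extra statement) + 2 (cadential extension) = 15.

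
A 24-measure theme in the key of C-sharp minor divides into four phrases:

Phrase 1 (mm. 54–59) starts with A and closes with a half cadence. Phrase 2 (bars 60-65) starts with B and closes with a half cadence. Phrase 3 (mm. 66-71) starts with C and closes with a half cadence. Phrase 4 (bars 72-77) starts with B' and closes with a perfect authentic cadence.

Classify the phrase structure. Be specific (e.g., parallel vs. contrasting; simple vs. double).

contrasting double period

Four phrases in two halves: the first half (bars 54–65) ends with a half cadence, the second (mm. 66-77) with a perfect authentic cadence — a large antecedent–consequent pair, i.e. a double period.
Phrase 3 begins with different material from phrase 1, making it contrasting.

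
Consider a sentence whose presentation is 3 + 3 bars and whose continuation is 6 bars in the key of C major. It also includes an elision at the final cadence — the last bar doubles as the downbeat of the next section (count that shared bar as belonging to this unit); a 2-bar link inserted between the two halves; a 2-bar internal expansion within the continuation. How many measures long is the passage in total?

Basic sentence: 3 + 3 + 6 = 12 bars.
12 (basic form) + 2 (link) + 2 (internal expansion) = 16.
The elision shares a bar with the next section but does not change this unit's count.

16 measures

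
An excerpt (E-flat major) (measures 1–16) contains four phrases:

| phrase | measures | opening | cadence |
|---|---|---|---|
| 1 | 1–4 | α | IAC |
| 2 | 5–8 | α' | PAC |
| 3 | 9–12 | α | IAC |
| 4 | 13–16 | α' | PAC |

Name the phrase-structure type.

The cadence pattern IAC–PAC–IAC–PAC is weak–strong twice, and phrases 3–4 restate phrases 1–2: a period heard twice, not a double period (which would end weakly at phrase 2).

repeated period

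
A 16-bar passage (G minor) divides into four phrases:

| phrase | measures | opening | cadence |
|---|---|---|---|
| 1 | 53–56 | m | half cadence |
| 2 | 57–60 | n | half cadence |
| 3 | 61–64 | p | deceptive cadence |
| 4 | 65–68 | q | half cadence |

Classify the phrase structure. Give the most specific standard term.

Phrase 4 ends with a half cadence, no stronger than phrase 2's half cadence, so the four phrases do not form a double period; nor do phrases 3–4 duplicate 1–2, so it is not a repeated period. With no phrase reaching a conclusive cadence, the passage is a phrase group.

phrase group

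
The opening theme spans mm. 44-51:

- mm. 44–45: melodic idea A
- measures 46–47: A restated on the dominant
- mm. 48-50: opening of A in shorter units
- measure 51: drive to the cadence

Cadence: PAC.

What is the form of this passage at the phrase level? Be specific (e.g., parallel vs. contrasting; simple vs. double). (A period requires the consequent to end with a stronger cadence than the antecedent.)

sentence

Basic idea (mm. 44–45) + its repetition (bars 46–47) form the presentation; fragmentation and cadence (measures 48–51) form the continuation — the 8-bar whole is a sentence.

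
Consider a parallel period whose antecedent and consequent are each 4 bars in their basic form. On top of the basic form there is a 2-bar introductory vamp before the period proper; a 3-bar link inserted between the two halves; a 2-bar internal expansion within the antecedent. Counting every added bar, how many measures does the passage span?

15 measures

Basic parallel period: 4 + 4 = 8 bars.
8 (basic form) + 2 (introduction) + 3 (link) + 2 (internal expansion) = 15.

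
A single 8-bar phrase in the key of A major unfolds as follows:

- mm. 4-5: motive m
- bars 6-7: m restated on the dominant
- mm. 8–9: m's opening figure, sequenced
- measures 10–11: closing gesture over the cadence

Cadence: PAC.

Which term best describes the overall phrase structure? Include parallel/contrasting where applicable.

Basic idea (bars 4–5) + its repetition (measures 6-7) form the presentation; fragmentation and cadence (bars 8–11) form the continuation — the 8-bar whole is a sentence.

sentence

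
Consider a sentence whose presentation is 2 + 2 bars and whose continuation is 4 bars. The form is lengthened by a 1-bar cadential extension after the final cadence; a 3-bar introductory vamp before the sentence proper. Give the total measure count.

Basic sentence: 2 + 2 + 4 = 8 bars.
8 (basic form) + 1 (cadential extension) + 3 (introduction) = 12.

12 measures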